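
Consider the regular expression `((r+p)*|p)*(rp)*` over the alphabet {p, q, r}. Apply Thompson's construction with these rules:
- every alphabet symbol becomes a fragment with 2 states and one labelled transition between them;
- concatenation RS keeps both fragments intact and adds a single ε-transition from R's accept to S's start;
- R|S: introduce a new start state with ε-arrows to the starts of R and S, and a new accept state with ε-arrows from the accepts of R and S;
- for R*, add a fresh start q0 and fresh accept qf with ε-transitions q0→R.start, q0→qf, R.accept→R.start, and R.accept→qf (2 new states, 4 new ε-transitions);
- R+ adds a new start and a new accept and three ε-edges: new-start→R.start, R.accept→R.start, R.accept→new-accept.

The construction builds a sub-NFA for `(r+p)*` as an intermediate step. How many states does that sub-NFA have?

8

Fragment for `(r+p)*`:
Each of the 2 symbol leaves contributes a 2-state fragment.
  r+ = 4 states
  r+p = 6 states
  (r+p)* = 8 states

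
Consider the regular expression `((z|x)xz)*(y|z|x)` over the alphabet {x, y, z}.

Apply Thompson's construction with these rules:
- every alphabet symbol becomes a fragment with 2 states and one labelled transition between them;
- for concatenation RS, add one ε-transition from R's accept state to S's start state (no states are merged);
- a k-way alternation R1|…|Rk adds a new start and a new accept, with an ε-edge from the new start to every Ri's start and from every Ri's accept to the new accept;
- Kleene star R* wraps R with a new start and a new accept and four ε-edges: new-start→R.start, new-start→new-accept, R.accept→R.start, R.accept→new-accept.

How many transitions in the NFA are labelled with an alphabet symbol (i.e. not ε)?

7

Recursing over subexpressions:
Each of the 7 symbol leaves contributes exactly 1 symbol transition.
  z|x → 2 symbol transitions
  (z|x)xz → 4 symbol transitions
  ((z|x)xz)* → 4 symbol transitions
  y|z|x → 3 symbol transitions
  ((z|x)xz)*(y|z|x) → 7 symbol transitions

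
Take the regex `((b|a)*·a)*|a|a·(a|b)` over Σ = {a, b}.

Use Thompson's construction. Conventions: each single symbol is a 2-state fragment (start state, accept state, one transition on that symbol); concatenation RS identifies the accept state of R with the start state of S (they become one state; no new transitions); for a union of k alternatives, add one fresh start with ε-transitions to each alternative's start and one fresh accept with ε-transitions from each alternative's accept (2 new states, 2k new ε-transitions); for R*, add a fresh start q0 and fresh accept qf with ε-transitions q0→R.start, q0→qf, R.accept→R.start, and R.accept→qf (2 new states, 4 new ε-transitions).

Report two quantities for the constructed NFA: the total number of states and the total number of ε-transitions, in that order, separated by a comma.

22, 22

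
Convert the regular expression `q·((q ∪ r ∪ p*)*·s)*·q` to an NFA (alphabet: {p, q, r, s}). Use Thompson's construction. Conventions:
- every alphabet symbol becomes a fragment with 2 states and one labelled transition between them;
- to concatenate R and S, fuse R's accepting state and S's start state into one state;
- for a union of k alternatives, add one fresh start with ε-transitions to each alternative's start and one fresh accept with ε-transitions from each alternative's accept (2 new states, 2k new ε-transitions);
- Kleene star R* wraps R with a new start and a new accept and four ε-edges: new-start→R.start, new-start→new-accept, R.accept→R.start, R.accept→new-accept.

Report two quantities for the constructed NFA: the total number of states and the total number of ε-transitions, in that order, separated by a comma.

17, 18

Per subexpression:
Each of the 6 symbol leaves contributes 2 states and 0 ε-transitions.
  p* → 4 states, 4 ε-transitions
  q ∪ r ∪ p* → 10 states, 10 ε-transitions
  (q ∪ r ∪ p*)* → 12 states, 14 ε-transitions
  (q ∪ r ∪ p*)*·s → 13 states, 14 ε-transitions
  ((q ∪ r ∪ p*)*·s)* → 15 states, 18 ε-transitions
  q·((q ∪ r ∪ p*)*·s)*·q → 17 states, 18 ε-transitions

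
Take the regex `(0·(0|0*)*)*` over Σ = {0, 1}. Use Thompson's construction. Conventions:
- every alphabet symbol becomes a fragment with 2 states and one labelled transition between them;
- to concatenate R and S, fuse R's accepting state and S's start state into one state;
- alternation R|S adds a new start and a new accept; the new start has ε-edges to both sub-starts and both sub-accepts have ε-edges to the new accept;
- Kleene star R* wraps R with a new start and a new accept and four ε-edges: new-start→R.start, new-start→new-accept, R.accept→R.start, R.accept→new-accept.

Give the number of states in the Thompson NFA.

Recursing over subexpressions:
Each of the 3 symbol leaves contributes a 2-state fragment.
  0* — 4 states
  0|0* — 8 states
  (0|0*)* — 10 states
  0·(0|0*)* — 11 states
  (0·(0|0*)*)* — 13 states

13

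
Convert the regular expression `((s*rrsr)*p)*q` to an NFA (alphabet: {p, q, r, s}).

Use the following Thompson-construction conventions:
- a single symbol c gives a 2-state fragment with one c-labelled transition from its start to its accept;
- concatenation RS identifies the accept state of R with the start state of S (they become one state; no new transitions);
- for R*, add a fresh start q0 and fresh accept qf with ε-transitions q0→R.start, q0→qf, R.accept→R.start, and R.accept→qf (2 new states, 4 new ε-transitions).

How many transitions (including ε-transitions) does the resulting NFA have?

By structural recursion:
Each of the 7 symbol leaves contributes 1 transition (1 symbol, 0 ε).
  s* = 5 transitions (1 symbol, 4 ε)
  s*rrsr = 9 transitions (5 symbol, 4 ε)
  (s*rrsr)* = 13 transitions (5 symbol, 8 ε)
  (s*rrsr)*p = 14 transitions (6 symbol, 8 ε)
  ((s*rrsr)*p)* = 18 transitions (6 symbol, 12 ε)
  ((s*rrsr)*p)*q = 19 transitions (7 symbol, 12 ε)

19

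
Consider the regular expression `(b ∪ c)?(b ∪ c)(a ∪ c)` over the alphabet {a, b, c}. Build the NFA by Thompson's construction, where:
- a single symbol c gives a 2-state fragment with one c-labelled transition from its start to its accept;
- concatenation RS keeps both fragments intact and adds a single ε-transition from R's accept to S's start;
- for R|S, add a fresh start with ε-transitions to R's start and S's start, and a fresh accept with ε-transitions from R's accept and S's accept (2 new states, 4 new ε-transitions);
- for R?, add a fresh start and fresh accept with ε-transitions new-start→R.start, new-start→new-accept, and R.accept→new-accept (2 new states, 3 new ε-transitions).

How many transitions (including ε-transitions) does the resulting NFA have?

23

By structural recursion:
Each of the 6 symbol leaves contributes 1 transition (1 symbol, 0 ε).
  b ∪ c : 6 transitions (2 symbol, 4 ε)
  (b ∪ c)? : 9 transitions (2 symbol, 7 ε)
  b ∪ c : 6 transitions (2 symbol, 4 ε)
  a ∪ c : 6 transitions (2 symbol, 4 ε)
  (b ∪ c)?(b ∪ c)(a ∪ c) : 23 transitions (6 symbol, 17 ε)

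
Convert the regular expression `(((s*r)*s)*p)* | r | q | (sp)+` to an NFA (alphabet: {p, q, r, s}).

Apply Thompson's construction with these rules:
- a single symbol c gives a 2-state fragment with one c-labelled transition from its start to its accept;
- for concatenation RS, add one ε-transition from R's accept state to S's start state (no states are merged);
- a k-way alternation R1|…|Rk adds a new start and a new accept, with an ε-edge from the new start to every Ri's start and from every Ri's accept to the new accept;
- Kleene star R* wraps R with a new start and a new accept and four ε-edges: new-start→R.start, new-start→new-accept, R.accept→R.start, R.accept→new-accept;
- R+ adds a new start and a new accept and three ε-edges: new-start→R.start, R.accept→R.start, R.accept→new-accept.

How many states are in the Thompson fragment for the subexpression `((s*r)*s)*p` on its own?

14

Fragment for `((s*r)*s)*p`:
Each of the 4 symbol leaves contributes a 2-state fragment.
  s* → 4 states
  s*r → 6 states
  (s*r)* → 8 states
  (s*r)*s → 10 states
  ((s*r)*s)* → 12 states
  ((s*r)*s)*p → 14 states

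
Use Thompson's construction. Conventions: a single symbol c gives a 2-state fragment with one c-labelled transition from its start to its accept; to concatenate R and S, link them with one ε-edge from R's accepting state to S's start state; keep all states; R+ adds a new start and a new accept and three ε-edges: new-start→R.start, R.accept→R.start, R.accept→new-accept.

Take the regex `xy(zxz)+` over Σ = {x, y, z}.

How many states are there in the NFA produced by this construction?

12

Bottom-up over the parse tree:
Each of the 5 symbol leaves contributes a 2-state fragment.
  zxz = 6 states
  (zxz)+ = 8 states
  xy(zxz)+ = 12 states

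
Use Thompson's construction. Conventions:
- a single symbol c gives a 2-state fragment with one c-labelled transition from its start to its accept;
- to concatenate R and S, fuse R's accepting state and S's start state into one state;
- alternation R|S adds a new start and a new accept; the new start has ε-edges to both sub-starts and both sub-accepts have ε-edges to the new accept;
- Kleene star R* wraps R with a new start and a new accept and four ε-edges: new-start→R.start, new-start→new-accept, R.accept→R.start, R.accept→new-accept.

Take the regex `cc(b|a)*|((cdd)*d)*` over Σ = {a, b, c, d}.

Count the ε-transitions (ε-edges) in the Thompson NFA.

20

Building bottom-up:
Each of the 8 symbol leaves contributes 0 ε-transitions.
  b|a : 4 ε-transitions
  (b|a)* : 8 ε-transitions
  cc(b|a)* : 8 ε-transitions
  cdd : 0 ε-transitions
  (cdd)* : 4 ε-transitions
  (cdd)*d : 4 ε-transitions
  ((cdd)*d)* : 8 ε-transitions
  cc(b|a)*|((cdd)*d)* : 20 ε-transitions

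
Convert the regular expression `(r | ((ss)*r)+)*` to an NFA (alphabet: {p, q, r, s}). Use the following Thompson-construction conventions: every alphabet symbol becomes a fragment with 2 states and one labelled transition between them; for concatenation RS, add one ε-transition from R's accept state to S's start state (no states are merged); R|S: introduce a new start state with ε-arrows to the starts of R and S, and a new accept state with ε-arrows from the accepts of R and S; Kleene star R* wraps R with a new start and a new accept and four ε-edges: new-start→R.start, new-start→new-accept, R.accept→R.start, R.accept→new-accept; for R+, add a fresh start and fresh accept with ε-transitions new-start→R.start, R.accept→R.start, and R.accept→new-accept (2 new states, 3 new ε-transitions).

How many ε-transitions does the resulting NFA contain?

Building bottom-up:
Each of the 4 symbol leaves contributes 0 ε-transitions.
  ss → 1 ε-transition
  (ss)* → 5 ε-transitions
  (ss)*r → 6 ε-transitions
  ((ss)*r)+ → 9 ε-transitions
  r | ((ss)*r)+ → 13 ε-transitions
  (r | ((ss)*r)+)* → 17 ε-transitions

17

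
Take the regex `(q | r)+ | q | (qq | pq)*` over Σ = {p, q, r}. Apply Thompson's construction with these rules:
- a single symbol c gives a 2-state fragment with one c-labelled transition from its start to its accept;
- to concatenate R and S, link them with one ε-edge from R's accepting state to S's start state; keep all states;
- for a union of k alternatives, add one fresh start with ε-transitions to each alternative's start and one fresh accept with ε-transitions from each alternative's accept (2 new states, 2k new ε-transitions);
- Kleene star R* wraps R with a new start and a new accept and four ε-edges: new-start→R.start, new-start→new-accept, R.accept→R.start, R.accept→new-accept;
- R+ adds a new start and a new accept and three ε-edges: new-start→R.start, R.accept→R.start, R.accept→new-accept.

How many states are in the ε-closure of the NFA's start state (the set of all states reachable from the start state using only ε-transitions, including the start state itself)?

Work bottom-up. For each fragment F, track |ε-closure(F.start)| and whether F's accept lies in that closure (i.e. whether F accepts ε). A single-symbol fragment has closure size 1 and does not accept ε.
  q | r — new start ε-reaches every alternative's start; none of them accept ε, so the new accept is not reached: C = 1 + 1 + 1 = 3
  (q | r)+ — new start ε-reaches only the body's start; the new accept needs a symbol first: C = 1 + 3 = 4
  qq — same as the first factor's closure: C = 1
  pq — same as the first factor's closure: C = 1
  qq | pq — new start ε-reaches every alternative's start; none of them accept ε, so the new accept is not reached: C = 1 + 1 + 1 = 3
  (qq | pq)* — C = 1 (new start) + 3 (body) + 1 (new accept) = 5
  (q | r)+ | q | (qq | pq)* — new start ε-reaches every alternative's start; at least one alternative accepts ε, so the union's new accept is reached too: C = 1 + 4 + 1 + 5 + 1 = 12

12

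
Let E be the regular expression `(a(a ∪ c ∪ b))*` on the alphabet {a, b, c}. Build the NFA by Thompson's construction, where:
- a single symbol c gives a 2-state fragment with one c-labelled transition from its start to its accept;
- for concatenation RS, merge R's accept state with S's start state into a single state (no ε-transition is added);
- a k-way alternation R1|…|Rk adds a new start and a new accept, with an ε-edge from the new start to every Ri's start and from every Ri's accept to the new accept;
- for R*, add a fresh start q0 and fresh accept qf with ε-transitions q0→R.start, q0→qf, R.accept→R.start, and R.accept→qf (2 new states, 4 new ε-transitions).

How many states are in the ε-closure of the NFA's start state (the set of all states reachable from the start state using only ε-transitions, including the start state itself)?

Compute the ε-closure size of each fragment's start state recursively; a symbol fragment's start has no outgoing ε-edge, so its closure is just itself (size 1).
  a ∪ c ∪ b → |ε-closure| = 1 + 1 + 1 + 1 = 4 (the new accept is not ε-reachable since no branch accepts ε)
  a(a ∪ c ∪ b) → |ε-closure| equals the left operand's closure size = 1 (its accept is not ε-reachable, so the closure stops there)
  (a(a ∪ c ∪ b))* → the star's fresh start ε-reaches both the body's start and the fresh accept: |ε-closure| = 2 + 1 = 3

3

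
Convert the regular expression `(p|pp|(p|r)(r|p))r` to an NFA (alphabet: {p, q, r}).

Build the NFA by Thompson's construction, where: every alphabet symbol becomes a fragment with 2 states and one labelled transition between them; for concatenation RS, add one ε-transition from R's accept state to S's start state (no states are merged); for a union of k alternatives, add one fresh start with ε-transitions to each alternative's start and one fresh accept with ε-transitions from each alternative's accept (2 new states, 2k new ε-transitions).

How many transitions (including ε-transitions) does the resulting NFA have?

25

Building bottom-up:
Each of the 8 symbol leaves contributes 1 transition (1 symbol, 0 ε).
  pp = 3 transitions (2 symbol, 1 ε)
  p|r = 6 transitions (2 symbol, 4 ε)
  r|p = 6 transitions (2 symbol, 4 ε)
  (p|r)(r|p) = 13 transitions (4 symbol, 9 ε)
  p|pp|(p|r)(r|p) = 23 transitions (7 symbol, 16 ε)
  (p|pp|(p|r)(r|p))r = 25 transitions (8 symbol, 17 ε)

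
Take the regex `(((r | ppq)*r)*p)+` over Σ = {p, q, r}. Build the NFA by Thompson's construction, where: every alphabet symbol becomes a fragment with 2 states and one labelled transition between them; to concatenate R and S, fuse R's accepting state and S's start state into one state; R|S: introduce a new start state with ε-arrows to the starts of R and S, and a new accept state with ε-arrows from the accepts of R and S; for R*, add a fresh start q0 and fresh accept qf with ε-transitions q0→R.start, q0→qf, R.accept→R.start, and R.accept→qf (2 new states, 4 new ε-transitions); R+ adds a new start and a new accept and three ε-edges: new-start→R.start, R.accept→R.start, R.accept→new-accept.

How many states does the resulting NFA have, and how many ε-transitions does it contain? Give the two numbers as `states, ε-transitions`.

16, 15

Per subexpression:
Each of the 6 symbol leaves contributes 2 states and 0 ε-transitions.
  ppq = 4 states, 0 ε-transitions
  r | ppq = 8 states, 4 ε-transitions
  (r | ppq)* = 10 states, 8 ε-transitions
  (r | ppq)*r = 11 states, 8 ε-transitions
  ((r | ppq)*r)* = 13 states, 12 ε-transitions
  ((r | ppq)*r)*p = 14 states, 12 ε-transitions
  (((r | ppq)*r)*p)+ = 16 states, 15 ε-transitions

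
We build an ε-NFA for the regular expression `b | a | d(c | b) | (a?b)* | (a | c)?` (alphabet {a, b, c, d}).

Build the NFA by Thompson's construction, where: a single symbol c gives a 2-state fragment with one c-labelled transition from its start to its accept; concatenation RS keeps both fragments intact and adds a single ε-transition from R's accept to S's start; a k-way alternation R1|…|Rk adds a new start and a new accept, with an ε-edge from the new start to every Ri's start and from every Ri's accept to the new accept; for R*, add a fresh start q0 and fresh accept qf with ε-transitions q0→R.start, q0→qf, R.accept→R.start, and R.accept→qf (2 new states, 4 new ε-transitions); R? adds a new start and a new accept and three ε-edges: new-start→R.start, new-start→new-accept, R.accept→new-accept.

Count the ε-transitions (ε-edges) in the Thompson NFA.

Bottom-up over the parse tree:
Each of the 9 symbol leaves contributes 0 ε-transitions.
  c | b : 4 ε-transitions
  d(c | b) : 5 ε-transitions
  a? : 3 ε-transitions
  a?b : 4 ε-transitions
  (a?b)* : 8 ε-transitions
  a | c : 4 ε-transitions
  (a | c)? : 7 ε-transitions
  b | a | d(c | b) | (a?b)* | (a | c)? : 30 ε-transitions

30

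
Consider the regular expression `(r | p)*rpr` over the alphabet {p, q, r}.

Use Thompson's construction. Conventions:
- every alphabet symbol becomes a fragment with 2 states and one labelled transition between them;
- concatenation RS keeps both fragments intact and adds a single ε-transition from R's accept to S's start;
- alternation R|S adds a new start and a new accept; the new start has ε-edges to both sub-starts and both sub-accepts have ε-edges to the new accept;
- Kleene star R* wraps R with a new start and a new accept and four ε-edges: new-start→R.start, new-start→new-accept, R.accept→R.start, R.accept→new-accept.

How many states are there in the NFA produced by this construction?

Bottom-up over the parse tree:
Each of the 5 symbol leaves contributes a 2-state fragment.
  r | p — 6 states
  (r | p)* — 8 states
  (r | p)*rpr — 14 states

14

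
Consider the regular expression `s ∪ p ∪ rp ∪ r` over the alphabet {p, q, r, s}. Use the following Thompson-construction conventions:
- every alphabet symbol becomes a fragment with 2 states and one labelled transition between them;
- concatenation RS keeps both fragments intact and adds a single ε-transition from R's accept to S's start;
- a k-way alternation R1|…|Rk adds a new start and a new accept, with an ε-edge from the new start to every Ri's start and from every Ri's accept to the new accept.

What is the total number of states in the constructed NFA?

12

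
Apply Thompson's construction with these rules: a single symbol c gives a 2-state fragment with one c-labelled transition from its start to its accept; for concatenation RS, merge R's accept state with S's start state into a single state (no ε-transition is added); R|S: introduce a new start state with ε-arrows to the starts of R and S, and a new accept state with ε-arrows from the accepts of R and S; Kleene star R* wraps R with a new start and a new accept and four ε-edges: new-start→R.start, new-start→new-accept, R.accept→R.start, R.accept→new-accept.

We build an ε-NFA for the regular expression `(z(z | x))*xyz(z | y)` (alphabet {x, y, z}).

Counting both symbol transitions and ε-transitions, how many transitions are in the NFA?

20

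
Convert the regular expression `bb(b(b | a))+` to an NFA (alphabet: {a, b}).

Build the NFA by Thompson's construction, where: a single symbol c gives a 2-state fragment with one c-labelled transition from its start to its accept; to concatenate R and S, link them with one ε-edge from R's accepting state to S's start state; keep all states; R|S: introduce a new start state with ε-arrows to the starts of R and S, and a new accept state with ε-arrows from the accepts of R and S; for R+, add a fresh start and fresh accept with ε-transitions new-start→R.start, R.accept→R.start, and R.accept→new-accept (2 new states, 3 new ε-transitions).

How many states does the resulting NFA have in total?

Recursing over subexpressions:
Each of the 5 symbol leaves contributes a 2-state fragment.
  b | a = 6 states
  b(b | a) = 8 states
  (b(b | a))+ = 10 states
  bb(b(b | a))+ = 14 states

14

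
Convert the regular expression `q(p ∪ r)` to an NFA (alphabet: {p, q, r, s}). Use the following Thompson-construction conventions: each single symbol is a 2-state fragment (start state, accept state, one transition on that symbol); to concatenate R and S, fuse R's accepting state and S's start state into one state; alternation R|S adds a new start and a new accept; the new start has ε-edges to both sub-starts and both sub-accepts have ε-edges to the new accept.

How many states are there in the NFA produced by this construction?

7

Per subexpression:
Each of the 3 symbol leaves contributes a 2-state fragment.
  p ∪ r : 6 states
  q(p ∪ r) : 7 states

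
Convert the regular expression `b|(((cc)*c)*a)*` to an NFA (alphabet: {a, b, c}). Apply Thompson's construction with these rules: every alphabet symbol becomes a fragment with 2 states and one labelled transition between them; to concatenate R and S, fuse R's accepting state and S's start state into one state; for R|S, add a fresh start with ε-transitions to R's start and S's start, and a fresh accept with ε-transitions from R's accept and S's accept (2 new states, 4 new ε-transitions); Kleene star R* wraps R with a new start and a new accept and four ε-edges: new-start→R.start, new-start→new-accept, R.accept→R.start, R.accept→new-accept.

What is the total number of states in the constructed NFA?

15

Per subexpression:
Each of the 5 symbol leaves contributes a 2-state fragment.
  cc — 3 states
  (cc)* — 5 states
  (cc)*c — 6 states
  ((cc)*c)* — 8 states
  ((cc)*c)*a — 9 states
  (((cc)*c)*a)* — 11 states
  b|(((cc)*c)*a)* — 15 states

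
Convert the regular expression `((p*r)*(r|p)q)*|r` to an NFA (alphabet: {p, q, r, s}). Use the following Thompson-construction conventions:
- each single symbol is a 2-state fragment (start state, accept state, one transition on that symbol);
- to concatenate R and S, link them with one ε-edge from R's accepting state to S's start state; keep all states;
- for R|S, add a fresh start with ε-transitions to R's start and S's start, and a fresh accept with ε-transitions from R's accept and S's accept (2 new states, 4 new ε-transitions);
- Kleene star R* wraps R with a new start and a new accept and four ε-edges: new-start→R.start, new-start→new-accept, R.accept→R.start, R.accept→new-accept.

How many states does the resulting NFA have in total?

Building bottom-up:
Each of the 6 symbol leaves contributes a 2-state fragment.
  p* = 4 states
  p*r = 6 states
  (p*r)* = 8 states
  r|p = 6 states
  (p*r)*(r|p)q = 16 states
  ((p*r)*(r|p)q)* = 18 states
  ((p*r)*(r|p)q)*|r = 22 states

22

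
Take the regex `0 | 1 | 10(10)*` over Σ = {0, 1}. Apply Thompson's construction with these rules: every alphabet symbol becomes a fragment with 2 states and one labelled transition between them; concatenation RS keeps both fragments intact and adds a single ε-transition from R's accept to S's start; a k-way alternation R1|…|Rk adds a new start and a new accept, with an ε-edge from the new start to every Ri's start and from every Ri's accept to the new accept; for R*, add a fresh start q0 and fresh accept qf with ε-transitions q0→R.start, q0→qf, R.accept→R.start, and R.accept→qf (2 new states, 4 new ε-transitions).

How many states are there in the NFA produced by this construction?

By structural recursion:
Each of the 6 symbol leaves contributes a 2-state fragment.
  10 — 4 states
  (10)* — 6 states
  10(10)* — 10 states
  0 | 1 | 10(10)* — 16 states

16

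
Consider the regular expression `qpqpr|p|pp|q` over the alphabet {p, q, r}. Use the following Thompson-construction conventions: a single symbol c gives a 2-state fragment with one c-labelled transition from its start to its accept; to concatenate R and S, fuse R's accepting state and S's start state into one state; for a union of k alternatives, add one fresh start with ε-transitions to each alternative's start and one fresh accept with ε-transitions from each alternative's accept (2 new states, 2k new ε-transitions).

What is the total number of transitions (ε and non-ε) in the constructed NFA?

Building bottom-up:
Each of the 9 symbol leaves contributes 1 transition (1 symbol, 0 ε).
  qpqpr : 5 transitions (5 symbol, 0 ε)
  pp : 2 transitions (2 symbol, 0 ε)
  qpqpr|p|pp|q : 17 transitions (9 symbol, 8 ε)

17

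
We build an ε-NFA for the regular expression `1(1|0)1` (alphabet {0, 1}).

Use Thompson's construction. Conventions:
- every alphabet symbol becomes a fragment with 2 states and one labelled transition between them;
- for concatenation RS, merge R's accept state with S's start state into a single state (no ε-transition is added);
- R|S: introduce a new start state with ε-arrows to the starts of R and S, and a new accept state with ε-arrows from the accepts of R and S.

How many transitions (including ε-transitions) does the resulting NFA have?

By structural recursion:
Each of the 4 symbol leaves contributes 1 transition (1 symbol, 0 ε).
  1|0 = 6 transitions (2 symbol, 4 ε)
  1(1|0)1 = 8 transitions (4 symbol, 4 ε)

8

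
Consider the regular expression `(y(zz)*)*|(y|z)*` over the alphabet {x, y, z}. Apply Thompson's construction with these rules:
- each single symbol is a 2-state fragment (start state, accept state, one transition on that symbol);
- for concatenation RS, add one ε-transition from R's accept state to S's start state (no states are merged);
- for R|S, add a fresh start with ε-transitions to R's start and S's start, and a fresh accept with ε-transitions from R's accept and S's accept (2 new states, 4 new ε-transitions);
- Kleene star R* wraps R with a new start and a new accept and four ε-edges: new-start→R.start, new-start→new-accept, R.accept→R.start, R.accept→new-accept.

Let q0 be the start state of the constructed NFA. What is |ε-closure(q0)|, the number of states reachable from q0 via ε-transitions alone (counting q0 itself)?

10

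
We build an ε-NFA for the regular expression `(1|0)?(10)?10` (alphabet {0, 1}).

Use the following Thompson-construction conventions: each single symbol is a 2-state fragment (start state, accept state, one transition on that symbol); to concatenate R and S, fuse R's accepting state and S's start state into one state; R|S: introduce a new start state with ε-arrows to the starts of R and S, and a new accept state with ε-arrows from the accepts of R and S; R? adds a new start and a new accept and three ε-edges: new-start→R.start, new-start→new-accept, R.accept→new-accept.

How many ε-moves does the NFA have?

10

By structural recursion:
Each of the 6 symbol leaves contributes 0 ε-transitions.
  1|0 : 4 ε-transitions
  (1|0)? : 7 ε-transitions
  10 : 0 ε-transitions
  (10)? : 3 ε-transitions
  (1|0)?(10)?10 : 10 ε-transitions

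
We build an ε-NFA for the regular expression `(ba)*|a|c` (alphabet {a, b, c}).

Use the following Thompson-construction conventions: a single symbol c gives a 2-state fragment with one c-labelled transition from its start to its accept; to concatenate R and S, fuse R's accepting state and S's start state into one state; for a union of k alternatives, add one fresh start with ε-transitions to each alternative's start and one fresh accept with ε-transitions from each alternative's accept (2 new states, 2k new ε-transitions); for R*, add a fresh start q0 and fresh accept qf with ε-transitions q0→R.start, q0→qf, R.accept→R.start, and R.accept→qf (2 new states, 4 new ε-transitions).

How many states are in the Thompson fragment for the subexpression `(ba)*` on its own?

Fragment for `(ba)*`:
Each of the 2 symbol leaves contributes a 2-state fragment.
  ba — 3 states
  (ba)* — 5 states

5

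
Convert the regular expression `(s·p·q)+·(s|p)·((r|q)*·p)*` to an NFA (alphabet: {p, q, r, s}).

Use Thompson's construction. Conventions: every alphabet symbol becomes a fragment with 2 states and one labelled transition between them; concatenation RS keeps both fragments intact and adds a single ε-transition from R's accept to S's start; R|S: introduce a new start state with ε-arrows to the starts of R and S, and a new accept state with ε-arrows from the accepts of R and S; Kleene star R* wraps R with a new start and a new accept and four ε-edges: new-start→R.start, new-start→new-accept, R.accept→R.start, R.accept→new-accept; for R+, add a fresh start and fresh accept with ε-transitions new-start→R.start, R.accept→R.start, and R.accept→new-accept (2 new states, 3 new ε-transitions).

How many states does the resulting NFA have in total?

Per subexpression:
Each of the 8 symbol leaves contributes a 2-state fragment.
  s·p·q = 6 states
  (s·p·q)+ = 8 states
  s|p = 6 states
  r|q = 6 states
  (r|q)* = 8 states
  (r|q)*·p = 10 states
  ((r|q)*·p)* = 12 states
  (s·p·q)+·(s|p)·((r|q)*·p)* = 26 states

26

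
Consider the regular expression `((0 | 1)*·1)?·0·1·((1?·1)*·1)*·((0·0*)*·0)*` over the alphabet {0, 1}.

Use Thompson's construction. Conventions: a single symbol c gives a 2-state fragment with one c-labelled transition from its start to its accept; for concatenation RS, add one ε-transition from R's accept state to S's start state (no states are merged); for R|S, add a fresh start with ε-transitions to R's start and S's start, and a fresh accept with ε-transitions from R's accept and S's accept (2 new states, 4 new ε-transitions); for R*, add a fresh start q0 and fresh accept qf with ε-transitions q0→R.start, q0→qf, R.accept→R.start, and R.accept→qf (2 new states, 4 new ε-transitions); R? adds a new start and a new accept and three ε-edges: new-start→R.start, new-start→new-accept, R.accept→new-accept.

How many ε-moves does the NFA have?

43

Bottom-up over the parse tree:
Each of the 11 symbol leaves contributes 0 ε-transitions.
  0 | 1 → 4 ε-transitions
  (0 | 1)* → 8 ε-transitions
  (0 | 1)*·1 → 9 ε-transitions
  ((0 | 1)*·1)? → 12 ε-transitions
  1? → 3 ε-transitions
  1?·1 → 4 ε-transitions
  (1?·1)* → 8 ε-transitions
  (1?·1)*·1 → 9 ε-transitions
  ((1?·1)*·1)* → 13 ε-transitions
  0* → 4 ε-transitions
  0·0* → 5 ε-transitions
  (0·0*)* → 9 ε-transitions
  (0·0*)*·0 → 10 ε-transitions
  ((0·0*)*·0)* → 14 ε-transitions
  ((0 | 1)*·1)?·0·1·((1?·1)*·1)*·((0·0*)*·0)* → 43 ε-transitions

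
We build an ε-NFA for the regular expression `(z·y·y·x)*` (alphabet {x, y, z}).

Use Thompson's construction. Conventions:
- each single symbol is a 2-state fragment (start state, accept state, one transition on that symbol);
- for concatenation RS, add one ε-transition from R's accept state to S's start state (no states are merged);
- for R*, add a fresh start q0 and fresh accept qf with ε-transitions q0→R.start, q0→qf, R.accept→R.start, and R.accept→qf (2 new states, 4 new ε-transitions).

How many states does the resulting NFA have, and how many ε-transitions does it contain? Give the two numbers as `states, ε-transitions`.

Per subexpression:
Each of the 4 symbol leaves contributes 2 states and 0 ε-transitions.
  z·y·y·x → 8 states, 3 ε-transitions
  (z·y·y·x)* → 10 states, 7 ε-transitions

10, 7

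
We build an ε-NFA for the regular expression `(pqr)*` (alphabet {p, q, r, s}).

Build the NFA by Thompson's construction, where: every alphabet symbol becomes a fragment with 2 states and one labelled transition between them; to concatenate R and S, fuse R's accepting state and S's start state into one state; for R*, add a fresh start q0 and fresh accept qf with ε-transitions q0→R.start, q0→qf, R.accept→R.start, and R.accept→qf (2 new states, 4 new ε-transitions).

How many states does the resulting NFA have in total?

6

Recursing over subexpressions:
Each of the 3 symbol leaves contributes a 2-state fragment.
  pqr → 4 states
  (pqr)* → 6 states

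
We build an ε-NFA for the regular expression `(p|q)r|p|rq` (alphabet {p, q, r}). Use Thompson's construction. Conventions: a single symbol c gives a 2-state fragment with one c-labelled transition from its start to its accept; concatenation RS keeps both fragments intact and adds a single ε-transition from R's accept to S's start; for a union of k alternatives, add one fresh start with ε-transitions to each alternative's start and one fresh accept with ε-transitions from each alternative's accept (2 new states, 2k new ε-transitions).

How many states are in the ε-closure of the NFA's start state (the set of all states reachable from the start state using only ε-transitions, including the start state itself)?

6

Let C(F) = |ε-closure(F.start)| within fragment F, and note whether F accepts ε. Symbol fragments have C = 1 and do not accept ε. Then:
  p|q → |closure| = 1 + 1 + 1 = 3 (the new accept is not ε-reachable since no branch accepts ε)
  (p|q)r → same as the first factor's closure: |closure| = 3
  rq → same as the first factor's closure: |closure| = 1
  (p|q)r|p|rq → |closure| = 1 + 3 + 1 + 1 = 6 (the new accept is not ε-reachable since no branch accepts ε)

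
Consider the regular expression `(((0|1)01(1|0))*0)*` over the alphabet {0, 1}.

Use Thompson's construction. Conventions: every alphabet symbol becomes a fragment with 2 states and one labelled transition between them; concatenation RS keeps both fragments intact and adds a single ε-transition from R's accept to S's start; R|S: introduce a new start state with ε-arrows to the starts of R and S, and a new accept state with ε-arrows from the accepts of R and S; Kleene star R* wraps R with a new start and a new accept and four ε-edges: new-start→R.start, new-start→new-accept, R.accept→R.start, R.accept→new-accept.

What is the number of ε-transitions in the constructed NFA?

20

Recursing over subexpressions:
Each of the 7 symbol leaves contributes 0 ε-transitions.
  0|1 : 4 ε-transitions
  1|0 : 4 ε-transitions
  (0|1)01(1|0) : 11 ε-transitions
  ((0|1)01(1|0))* : 15 ε-transitions
  ((0|1)01(1|0))*0 : 16 ε-transitions
  (((0|1)01(1|0))*0)* : 20 ε-transitions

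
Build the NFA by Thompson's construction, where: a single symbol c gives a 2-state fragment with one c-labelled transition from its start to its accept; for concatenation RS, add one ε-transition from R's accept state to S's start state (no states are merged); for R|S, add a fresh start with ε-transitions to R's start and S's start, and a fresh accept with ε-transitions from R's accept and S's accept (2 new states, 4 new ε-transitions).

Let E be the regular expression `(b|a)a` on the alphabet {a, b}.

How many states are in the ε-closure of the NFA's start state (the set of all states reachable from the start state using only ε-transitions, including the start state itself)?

Let C(F) = |ε-closure(F.start)| within fragment F, and note whether F accepts ε. Symbol fragments have C = 1 and do not accept ε. Then:
  b|a : |closure| = 1 + 1 + 1 = 3 (the new accept is not ε-reachable since no branch accepts ε)
  (b|a)a : |closure| equals the left operand's closure size = 3 (its accept is not ε-reachable, so the closure stops there)

3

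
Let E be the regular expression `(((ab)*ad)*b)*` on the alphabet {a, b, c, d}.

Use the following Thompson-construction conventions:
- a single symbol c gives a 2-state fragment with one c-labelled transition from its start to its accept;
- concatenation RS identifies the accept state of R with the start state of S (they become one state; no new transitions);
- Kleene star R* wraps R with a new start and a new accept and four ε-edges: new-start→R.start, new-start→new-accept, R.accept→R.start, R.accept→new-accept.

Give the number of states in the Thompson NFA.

12

Bottom-up over the parse tree:
Each of the 5 symbol leaves contributes a 2-state fragment.
  ab → 3 states
  (ab)* → 5 states
  (ab)*ad → 7 states
  ((ab)*ad)* → 9 states
  ((ab)*ad)*b → 10 states
  (((ab)*ad)*b)* → 12 states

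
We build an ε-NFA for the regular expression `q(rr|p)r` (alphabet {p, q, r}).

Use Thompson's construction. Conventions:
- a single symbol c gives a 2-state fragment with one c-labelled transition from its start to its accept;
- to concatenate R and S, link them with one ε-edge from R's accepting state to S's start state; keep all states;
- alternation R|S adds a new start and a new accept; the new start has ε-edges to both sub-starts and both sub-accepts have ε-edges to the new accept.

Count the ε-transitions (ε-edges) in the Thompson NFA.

Bottom-up over the parse tree:
Each of the 5 symbol leaves contributes 0 ε-transitions.
  rr — 1 ε-transition
  rr|p — 5 ε-transitions
  q(rr|p)r — 7 ε-transitions

7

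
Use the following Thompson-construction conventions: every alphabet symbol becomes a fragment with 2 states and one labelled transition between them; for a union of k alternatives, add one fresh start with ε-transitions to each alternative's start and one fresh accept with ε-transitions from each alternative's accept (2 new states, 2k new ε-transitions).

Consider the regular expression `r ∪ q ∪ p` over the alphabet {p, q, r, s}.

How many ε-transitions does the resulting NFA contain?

6

Building bottom-up:
Each of the 3 symbol leaves contributes 0 ε-transitions.
  r ∪ q ∪ p → 6 ε-transitions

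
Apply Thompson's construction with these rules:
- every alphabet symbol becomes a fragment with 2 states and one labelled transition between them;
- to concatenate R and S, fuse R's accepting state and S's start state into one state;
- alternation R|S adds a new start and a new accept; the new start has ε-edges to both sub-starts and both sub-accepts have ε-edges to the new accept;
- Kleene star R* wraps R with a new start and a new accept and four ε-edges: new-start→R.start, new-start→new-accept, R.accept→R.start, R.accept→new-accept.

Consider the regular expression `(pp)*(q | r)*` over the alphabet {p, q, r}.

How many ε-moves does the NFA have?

Bottom-up over the parse tree:
Each of the 4 symbol leaves contributes 0 ε-transitions.
  pp — 0 ε-transitions
  (pp)* — 4 ε-transitions
  q | r — 4 ε-transitions
  (q | r)* — 8 ε-transitions
  (pp)*(q | r)* — 12 ε-transitions

12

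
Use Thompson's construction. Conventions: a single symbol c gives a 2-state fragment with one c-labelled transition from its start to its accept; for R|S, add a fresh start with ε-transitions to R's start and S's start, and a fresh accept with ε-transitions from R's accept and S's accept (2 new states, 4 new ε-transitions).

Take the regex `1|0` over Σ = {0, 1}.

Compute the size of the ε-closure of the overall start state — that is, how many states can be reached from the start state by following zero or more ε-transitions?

Let C(F) = |ε-closure(F.start)| within fragment F, and note whether F accepts ε. Symbol fragments have C = 1 and do not accept ε. Then:
  1|0 : C = 1 + 1 + 1 = 3 (the new accept is not ε-reachable since no branch accepts ε)

3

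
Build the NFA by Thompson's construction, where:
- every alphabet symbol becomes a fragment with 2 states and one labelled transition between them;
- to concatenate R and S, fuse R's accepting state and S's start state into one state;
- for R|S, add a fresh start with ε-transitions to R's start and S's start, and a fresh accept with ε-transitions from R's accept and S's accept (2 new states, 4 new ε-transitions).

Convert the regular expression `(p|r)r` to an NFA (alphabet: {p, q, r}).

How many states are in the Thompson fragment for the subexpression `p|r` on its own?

Fragment for `p|r`:
Each of the 2 symbol leaves contributes a 2-state fragment.
  p|r → 6 states

6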